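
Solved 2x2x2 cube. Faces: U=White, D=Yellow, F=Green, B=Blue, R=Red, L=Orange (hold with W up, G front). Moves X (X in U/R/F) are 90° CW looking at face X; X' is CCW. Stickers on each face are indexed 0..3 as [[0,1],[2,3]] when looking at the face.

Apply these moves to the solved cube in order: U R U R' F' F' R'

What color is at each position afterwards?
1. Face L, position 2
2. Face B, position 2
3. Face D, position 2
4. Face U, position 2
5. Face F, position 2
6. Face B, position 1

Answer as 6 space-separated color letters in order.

Answer: O G Y B W G

Derivation:
After move 1 (U): U=WWWW F=RRGG R=BBRR B=OOBB L=GGOO
After move 2 (R): R=RBRB U=WRWG F=RYGY D=YBYO B=WOWB
After move 3 (U): U=WWGR F=RBGY R=WORB B=GGWB L=RYOO
After move 4 (R'): R=OBWR U=WWGG F=RWGR D=YBYY B=OGBB
After move 5 (F'): F=WRRG U=WWOW R=BBYR D=YOYY L=RGOG
After move 6 (F'): F=RGWR U=WWBY R=OBYR D=GGYY L=RWOO
After move 7 (R'): R=BROY U=WBBO F=RWWY D=GGYR B=YGGB
Query 1: L[2] = O
Query 2: B[2] = G
Query 3: D[2] = Y
Query 4: U[2] = B
Query 5: F[2] = W
Query 6: B[1] = G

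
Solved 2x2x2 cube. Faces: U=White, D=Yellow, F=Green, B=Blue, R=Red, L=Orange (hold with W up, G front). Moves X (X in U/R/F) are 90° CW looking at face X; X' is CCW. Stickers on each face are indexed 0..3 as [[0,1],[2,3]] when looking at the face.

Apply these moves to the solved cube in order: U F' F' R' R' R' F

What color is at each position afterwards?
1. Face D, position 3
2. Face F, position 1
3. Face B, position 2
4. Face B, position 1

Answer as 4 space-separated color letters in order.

Answer: O G W O

Derivation:
After move 1 (U): U=WWWW F=RRGG R=BBRR B=OOBB L=GGOO
After move 2 (F'): F=RGRG U=WWBR R=YBYR D=GOYY L=GWOW
After move 3 (F'): F=GGRR U=WWYY R=OBGR D=WWYY L=GROB
After move 4 (R'): R=BROG U=WBYO F=GWRY D=WGYR B=YOWB
After move 5 (R'): R=RGBO U=WWYY F=GBRO D=WWYY B=ROGB
After move 6 (R'): R=GORB U=WGYR F=GWRY D=WBYO B=YOWB
After move 7 (F): F=RGYW U=WGBR R=YORB D=RGYO L=GWOB
Query 1: D[3] = O
Query 2: F[1] = G
Query 3: B[2] = W
Query 4: B[1] = O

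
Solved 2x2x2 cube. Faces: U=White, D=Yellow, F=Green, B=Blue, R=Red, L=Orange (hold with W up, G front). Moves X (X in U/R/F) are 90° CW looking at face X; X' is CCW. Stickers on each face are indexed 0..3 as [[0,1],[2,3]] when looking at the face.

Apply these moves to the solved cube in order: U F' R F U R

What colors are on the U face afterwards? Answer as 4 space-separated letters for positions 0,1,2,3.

Answer: W Y W O

Derivation:
After move 1 (U): U=WWWW F=RRGG R=BBRR B=OOBB L=GGOO
After move 2 (F'): F=RGRG U=WWBR R=YBYR D=GOYY L=GWOW
After move 3 (R): R=YYRB U=WGBG F=RORY D=GBYO B=ROWB
After move 4 (F): F=RRYO U=WGWW R=BYGB D=RYYO L=GGOB
After move 5 (U): U=WWWG F=BYYO R=ROGB B=GGWB L=RROB
After move 6 (R): R=GRBO U=WYWO F=BYYO D=RWYG B=GGWB
Query: U face = WYWO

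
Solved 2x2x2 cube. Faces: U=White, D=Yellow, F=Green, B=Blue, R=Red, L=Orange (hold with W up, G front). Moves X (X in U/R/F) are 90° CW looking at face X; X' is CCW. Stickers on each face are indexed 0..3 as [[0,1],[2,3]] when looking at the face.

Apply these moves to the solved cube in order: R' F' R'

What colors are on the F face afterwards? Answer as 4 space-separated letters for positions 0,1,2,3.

Answer: W B G R

Derivation:
After move 1 (R'): R=RRRR U=WBWB F=GWGW D=YGYG B=YBYB
After move 2 (F'): F=WWGG U=WBRR R=GRYR D=OOYG L=OBOW
After move 3 (R'): R=RRGY U=WYRY F=WBGR D=OWYG B=GBOB
Query: F face = WBGR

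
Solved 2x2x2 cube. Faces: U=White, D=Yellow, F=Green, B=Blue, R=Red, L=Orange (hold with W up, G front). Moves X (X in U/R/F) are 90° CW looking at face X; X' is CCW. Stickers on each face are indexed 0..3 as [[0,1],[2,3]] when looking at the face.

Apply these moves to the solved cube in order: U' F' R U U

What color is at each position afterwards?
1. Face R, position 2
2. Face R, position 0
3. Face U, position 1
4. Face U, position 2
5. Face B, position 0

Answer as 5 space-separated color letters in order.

Answer: R B G G O

Derivation:
After move 1 (U'): U=WWWW F=OOGG R=GGRR B=RRBB L=BBOO
After move 2 (F'): F=OGOG U=WWGR R=YGYR D=BOYY L=BWOW
After move 3 (R): R=YYRG U=WGGG F=OOOY D=BBYR B=RRWB
After move 4 (U): U=GWGG F=YYOY R=RRRG B=BWWB L=OOOW
After move 5 (U): U=GGGW F=RROY R=BWRG B=OOWB L=YYOW
Query 1: R[2] = R
Query 2: R[0] = B
Query 3: U[1] = G
Query 4: U[2] = G
Query 5: B[0] = O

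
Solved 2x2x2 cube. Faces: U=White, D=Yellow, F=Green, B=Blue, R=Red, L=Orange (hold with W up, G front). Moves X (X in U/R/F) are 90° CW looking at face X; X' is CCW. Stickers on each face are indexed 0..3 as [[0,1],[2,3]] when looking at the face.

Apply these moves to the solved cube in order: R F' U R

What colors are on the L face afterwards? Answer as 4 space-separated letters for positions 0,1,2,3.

Answer: Y Y O W

Derivation:
After move 1 (R): R=RRRR U=WGWG F=GYGY D=YBYB B=WBWB
After move 2 (F'): F=YYGG U=WGRR R=BRYR D=OOYB L=OGOW
After move 3 (U): U=RWRG F=BRGG R=WBYR B=OGWB L=YYOW
After move 4 (R): R=YWRB U=RRRG F=BOGB D=OWYO B=GGWB
Query: L face = YYOW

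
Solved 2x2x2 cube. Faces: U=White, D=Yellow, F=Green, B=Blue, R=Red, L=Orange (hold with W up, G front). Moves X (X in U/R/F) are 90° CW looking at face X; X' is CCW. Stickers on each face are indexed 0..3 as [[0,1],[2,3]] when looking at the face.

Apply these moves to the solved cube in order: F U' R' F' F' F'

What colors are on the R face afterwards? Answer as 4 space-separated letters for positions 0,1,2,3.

Answer: W R W W

Derivation:
After move 1 (F): F=GGGG U=WWOO R=WRWR D=RRYY L=OYOY
After move 2 (U'): U=WOWO F=OYGG R=GGWR B=WRBB L=BBOY
After move 3 (R'): R=GRGW U=WBWW F=OOGO D=RYYG B=YRRB
After move 4 (F'): F=OOOG U=WBGG R=YRRW D=BYYG L=BWOW
After move 5 (F'): F=OGOO U=WBYR R=YRBW D=WWYG L=BGOG
After move 6 (F'): F=GOOO U=WBYB R=WRWW D=GGYG L=BROY
Query: R face = WRWW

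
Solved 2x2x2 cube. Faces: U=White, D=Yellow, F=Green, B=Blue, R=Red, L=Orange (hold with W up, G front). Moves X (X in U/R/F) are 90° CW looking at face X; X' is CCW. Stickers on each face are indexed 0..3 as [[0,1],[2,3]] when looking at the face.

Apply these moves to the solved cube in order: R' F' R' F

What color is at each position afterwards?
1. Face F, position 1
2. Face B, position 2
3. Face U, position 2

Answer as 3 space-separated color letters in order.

Answer: W O W

Derivation:
After move 1 (R'): R=RRRR U=WBWB F=GWGW D=YGYG B=YBYB
After move 2 (F'): F=WWGG U=WBRR R=GRYR D=OOYG L=OBOW
After move 3 (R'): R=RRGY U=WYRY F=WBGR D=OWYG B=GBOB
After move 4 (F): F=GWRB U=WYWB R=RRYY D=GRYG L=OOOW
Query 1: F[1] = W
Query 2: B[2] = O
Query 3: U[2] = W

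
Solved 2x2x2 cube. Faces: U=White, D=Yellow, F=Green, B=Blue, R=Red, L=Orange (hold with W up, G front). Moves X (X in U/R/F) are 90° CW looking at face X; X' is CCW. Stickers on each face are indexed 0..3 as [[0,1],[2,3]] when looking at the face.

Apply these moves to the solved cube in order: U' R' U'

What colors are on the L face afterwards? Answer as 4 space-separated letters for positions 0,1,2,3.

Answer: Y R O O

Derivation:
After move 1 (U'): U=WWWW F=OOGG R=GGRR B=RRBB L=BBOO
After move 2 (R'): R=GRGR U=WBWR F=OWGW D=YOYG B=YRYB
After move 3 (U'): U=BRWW F=BBGW R=OWGR B=GRYB L=YROO
Query: L face = YROO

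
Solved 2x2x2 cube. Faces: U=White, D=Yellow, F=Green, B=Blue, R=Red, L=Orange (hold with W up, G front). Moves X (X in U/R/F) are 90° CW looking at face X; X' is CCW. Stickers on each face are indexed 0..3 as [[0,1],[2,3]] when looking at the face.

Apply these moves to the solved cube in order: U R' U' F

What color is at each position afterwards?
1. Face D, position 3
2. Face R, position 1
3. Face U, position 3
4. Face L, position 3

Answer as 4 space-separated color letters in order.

After move 1 (U): U=WWWW F=RRGG R=BBRR B=OOBB L=GGOO
After move 2 (R'): R=BRBR U=WBWO F=RWGW D=YRYG B=YOYB
After move 3 (U'): U=BOWW F=GGGW R=RWBR B=BRYB L=YOOO
After move 4 (F): F=GGWG U=BOOO R=WWWR D=BRYG L=YYOR
Query 1: D[3] = G
Query 2: R[1] = W
Query 3: U[3] = O
Query 4: L[3] = R

Answer: G W O R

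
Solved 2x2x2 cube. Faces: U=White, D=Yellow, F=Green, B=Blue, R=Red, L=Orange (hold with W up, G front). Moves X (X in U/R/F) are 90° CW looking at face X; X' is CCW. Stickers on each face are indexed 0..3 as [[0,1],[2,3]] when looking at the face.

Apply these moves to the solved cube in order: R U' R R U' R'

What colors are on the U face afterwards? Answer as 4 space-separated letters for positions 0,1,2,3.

After move 1 (R): R=RRRR U=WGWG F=GYGY D=YBYB B=WBWB
After move 2 (U'): U=GGWW F=OOGY R=GYRR B=RRWB L=WBOO
After move 3 (R): R=RGRY U=GOWY F=OBGB D=YWYR B=WRGB
After move 4 (R): R=RRYG U=GBWB F=OWGR D=YGYW B=YROB
After move 5 (U'): U=BBGW F=WBGR R=OWYG B=RROB L=YROO
After move 6 (R'): R=WGOY U=BOGR F=WBGW D=YBYR B=WRGB
Query: U face = BOGR

Answer: B O G R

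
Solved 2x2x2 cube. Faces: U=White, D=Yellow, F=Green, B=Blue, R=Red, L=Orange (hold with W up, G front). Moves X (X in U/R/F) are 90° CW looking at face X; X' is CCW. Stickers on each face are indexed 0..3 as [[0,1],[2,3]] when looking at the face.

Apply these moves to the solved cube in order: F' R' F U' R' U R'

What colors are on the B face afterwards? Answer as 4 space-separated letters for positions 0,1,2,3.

After move 1 (F'): F=GGGG U=WWRR R=YRYR D=OOYY L=OWOW
After move 2 (R'): R=RRYY U=WBRB F=GWGR D=OGYG B=YBOB
After move 3 (F): F=GGRW U=WBWW R=RRBY D=YRYG L=OOOG
After move 4 (U'): U=BWWW F=OORW R=GGBY B=RROB L=YBOG
After move 5 (R'): R=GYGB U=BOWR F=OWRW D=YOYW B=GRRB
After move 6 (U): U=WBRO F=GYRW R=GRGB B=YBRB L=OWOG
After move 7 (R'): R=RBGG U=WRRY F=GBRO D=YYYW B=WBOB
Query: B face = WBOB

Answer: W B O B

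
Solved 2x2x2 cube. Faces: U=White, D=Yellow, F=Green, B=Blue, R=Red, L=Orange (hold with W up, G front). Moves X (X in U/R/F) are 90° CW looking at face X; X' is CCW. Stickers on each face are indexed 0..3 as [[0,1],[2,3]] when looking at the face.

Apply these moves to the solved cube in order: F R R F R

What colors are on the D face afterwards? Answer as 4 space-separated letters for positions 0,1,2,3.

After move 1 (F): F=GGGG U=WWOO R=WRWR D=RRYY L=OYOY
After move 2 (R): R=WWRR U=WGOG F=GRGY D=RBYB B=OBWB
After move 3 (R): R=RWRW U=WROY F=GBGB D=RWYO B=GBGB
After move 4 (F): F=GGBB U=WRYY R=OWYW D=RRYO L=OROW
After move 5 (R): R=YOWW U=WGYB F=GRBO D=RGYG B=YBRB
Query: D face = RGYG

Answer: R G Y G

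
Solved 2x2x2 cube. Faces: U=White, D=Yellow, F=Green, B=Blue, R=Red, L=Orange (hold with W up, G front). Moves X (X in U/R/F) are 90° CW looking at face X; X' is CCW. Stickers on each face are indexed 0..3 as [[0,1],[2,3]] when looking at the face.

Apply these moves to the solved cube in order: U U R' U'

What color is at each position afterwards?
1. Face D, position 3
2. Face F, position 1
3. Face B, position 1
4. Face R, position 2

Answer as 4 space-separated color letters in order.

After move 1 (U): U=WWWW F=RRGG R=BBRR B=OOBB L=GGOO
After move 2 (U): U=WWWW F=BBGG R=OORR B=GGBB L=RROO
After move 3 (R'): R=OROR U=WBWG F=BWGW D=YBYG B=YGYB
After move 4 (U'): U=BGWW F=RRGW R=BWOR B=ORYB L=YGOO
Query 1: D[3] = G
Query 2: F[1] = R
Query 3: B[1] = R
Query 4: R[2] = O

Answer: G R R O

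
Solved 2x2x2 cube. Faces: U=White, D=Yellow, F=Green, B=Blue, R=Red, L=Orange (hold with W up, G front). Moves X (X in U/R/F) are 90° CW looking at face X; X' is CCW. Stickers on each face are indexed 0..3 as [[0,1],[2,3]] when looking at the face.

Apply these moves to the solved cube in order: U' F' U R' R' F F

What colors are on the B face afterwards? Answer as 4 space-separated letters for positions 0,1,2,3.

Answer: G W G B

Derivation:
After move 1 (U'): U=WWWW F=OOGG R=GGRR B=RRBB L=BBOO
After move 2 (F'): F=OGOG U=WWGR R=YGYR D=BOYY L=BWOW
After move 3 (U): U=GWRW F=YGOG R=RRYR B=BWBB L=OGOW
After move 4 (R'): R=RRRY U=GBRB F=YWOW D=BGYG B=YWOB
After move 5 (R'): R=RYRR U=GORY F=YBOB D=BWYW B=GWGB
After move 6 (F): F=OYBB U=GOWG R=RYYR D=RRYW L=OBOW
After move 7 (F): F=BOBY U=GOWB R=WYGR D=YRYW L=OROR
Query: B face = GWGB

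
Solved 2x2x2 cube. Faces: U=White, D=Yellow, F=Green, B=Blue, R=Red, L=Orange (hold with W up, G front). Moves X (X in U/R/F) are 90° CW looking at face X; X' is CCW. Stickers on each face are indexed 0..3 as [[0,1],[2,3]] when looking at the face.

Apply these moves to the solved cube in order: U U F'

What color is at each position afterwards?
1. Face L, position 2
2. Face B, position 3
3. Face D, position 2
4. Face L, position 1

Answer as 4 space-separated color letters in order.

Answer: O B Y W

Derivation:
After move 1 (U): U=WWWW F=RRGG R=BBRR B=OOBB L=GGOO
After move 2 (U): U=WWWW F=BBGG R=OORR B=GGBB L=RROO
After move 3 (F'): F=BGBG U=WWOR R=YOYR D=ROYY L=RWOW
Query 1: L[2] = O
Query 2: B[3] = B
Query 3: D[2] = Y
Query 4: L[1] = W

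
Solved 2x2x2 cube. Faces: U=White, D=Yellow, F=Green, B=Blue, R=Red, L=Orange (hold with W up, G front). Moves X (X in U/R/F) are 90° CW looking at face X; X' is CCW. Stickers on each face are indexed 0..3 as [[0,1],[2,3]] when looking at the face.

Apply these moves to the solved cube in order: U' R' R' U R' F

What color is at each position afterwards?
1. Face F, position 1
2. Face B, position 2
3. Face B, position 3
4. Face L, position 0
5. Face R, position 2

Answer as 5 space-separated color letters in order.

After move 1 (U'): U=WWWW F=OOGG R=GGRR B=RRBB L=BBOO
After move 2 (R'): R=GRGR U=WBWR F=OWGW D=YOYG B=YRYB
After move 3 (R'): R=RRGG U=WYWY F=OBGR D=YWYW B=GROB
After move 4 (U): U=WWYY F=RRGR R=GRGG B=BBOB L=OBOO
After move 5 (R'): R=RGGG U=WOYB F=RWGY D=YRYR B=WBWB
After move 6 (F): F=GRYW U=WOOB R=YGBG D=GRYR L=OYOR
Query 1: F[1] = R
Query 2: B[2] = W
Query 3: B[3] = B
Query 4: L[0] = O
Query 5: R[2] = B

Answer: R W B O B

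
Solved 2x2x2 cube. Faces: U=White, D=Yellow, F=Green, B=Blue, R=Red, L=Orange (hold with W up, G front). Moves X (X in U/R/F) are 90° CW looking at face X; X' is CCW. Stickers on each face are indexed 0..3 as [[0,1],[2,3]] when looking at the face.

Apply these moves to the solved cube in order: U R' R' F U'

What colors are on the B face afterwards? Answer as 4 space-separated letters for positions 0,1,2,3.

After move 1 (U): U=WWWW F=RRGG R=BBRR B=OOBB L=GGOO
After move 2 (R'): R=BRBR U=WBWO F=RWGW D=YRYG B=YOYB
After move 3 (R'): R=RRBB U=WYWY F=RBGO D=YWYW B=GORB
After move 4 (F): F=GROB U=WYOG R=WRYB D=BRYW L=GYOW
After move 5 (U'): U=YGWO F=GYOB R=GRYB B=WRRB L=GOOW
Query: B face = WRRB

Answer: W R R B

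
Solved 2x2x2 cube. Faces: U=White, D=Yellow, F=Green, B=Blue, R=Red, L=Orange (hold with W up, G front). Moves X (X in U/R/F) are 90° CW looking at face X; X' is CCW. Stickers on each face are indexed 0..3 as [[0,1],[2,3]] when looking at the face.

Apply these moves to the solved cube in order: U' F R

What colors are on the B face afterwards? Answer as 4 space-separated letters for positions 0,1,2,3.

Answer: B R W B

Derivation:
After move 1 (U'): U=WWWW F=OOGG R=GGRR B=RRBB L=BBOO
After move 2 (F): F=GOGO U=WWOB R=WGWR D=RGYY L=BYOY
After move 3 (R): R=WWRG U=WOOO F=GGGY D=RBYR B=BRWB
Query: B face = BRWB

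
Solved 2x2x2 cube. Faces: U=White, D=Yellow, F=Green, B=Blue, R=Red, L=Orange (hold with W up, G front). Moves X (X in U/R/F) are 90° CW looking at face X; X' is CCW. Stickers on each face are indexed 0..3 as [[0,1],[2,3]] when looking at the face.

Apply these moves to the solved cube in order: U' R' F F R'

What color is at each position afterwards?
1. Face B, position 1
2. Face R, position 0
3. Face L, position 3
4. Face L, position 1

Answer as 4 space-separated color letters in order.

Answer: R R G G

Derivation:
After move 1 (U'): U=WWWW F=OOGG R=GGRR B=RRBB L=BBOO
After move 2 (R'): R=GRGR U=WBWR F=OWGW D=YOYG B=YRYB
After move 3 (F): F=GOWW U=WBOB R=WRRR D=GGYG L=BYOO
After move 4 (F): F=WGWO U=WBOY R=ORBR D=RWYG L=BGOG
After move 5 (R'): R=RROB U=WYOY F=WBWY D=RGYO B=GRWB
Query 1: B[1] = R
Query 2: R[0] = R
Query 3: L[3] = G
Query 4: L[1] = G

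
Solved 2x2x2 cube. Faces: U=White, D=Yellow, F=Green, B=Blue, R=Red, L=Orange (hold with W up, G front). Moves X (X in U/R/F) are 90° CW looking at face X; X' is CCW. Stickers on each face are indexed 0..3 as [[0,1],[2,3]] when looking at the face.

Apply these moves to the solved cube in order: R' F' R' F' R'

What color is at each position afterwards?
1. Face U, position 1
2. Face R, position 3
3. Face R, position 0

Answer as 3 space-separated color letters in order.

Answer: O O R

Derivation:
After move 1 (R'): R=RRRR U=WBWB F=GWGW D=YGYG B=YBYB
After move 2 (F'): F=WWGG U=WBRR R=GRYR D=OOYG L=OBOW
After move 3 (R'): R=RRGY U=WYRY F=WBGR D=OWYG B=GBOB
After move 4 (F'): F=BRWG U=WYRG R=WROY D=BWYG L=OYOR
After move 5 (R'): R=RYWO U=WORG F=BYWG D=BRYG B=GBWB
Query 1: U[1] = O
Query 2: R[3] = O
Query 3: R[0] = R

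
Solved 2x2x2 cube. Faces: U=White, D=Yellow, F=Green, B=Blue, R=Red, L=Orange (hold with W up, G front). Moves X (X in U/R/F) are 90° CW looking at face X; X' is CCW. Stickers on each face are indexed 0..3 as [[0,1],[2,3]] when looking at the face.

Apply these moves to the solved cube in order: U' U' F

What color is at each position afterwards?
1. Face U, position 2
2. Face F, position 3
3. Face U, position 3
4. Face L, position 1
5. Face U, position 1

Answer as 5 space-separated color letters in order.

Answer: O B R Y W

Derivation:
After move 1 (U'): U=WWWW F=OOGG R=GGRR B=RRBB L=BBOO
After move 2 (U'): U=WWWW F=BBGG R=OORR B=GGBB L=RROO
After move 3 (F): F=GBGB U=WWOR R=WOWR D=ROYY L=RYOY
Query 1: U[2] = O
Query 2: F[3] = B
Query 3: U[3] = R
Query 4: L[1] = Y
Query 5: U[1] = W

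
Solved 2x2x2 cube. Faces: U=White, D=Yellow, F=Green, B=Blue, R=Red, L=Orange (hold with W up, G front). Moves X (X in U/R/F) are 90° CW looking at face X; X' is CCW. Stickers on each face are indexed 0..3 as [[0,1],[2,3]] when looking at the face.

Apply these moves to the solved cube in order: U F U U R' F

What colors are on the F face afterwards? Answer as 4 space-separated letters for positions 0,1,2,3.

After move 1 (U): U=WWWW F=RRGG R=BBRR B=OOBB L=GGOO
After move 2 (F): F=GRGR U=WWOG R=WBWR D=RBYY L=GYOY
After move 3 (U): U=OWGW F=WBGR R=OOWR B=GYBB L=GROY
After move 4 (U): U=GOWW F=OOGR R=GYWR B=GRBB L=WBOY
After move 5 (R'): R=YRGW U=GBWG F=OOGW D=ROYR B=YRBB
After move 6 (F): F=GOWO U=GBYB R=WRGW D=GYYR L=WROO
Query: F face = GOWO

Answer: G O W O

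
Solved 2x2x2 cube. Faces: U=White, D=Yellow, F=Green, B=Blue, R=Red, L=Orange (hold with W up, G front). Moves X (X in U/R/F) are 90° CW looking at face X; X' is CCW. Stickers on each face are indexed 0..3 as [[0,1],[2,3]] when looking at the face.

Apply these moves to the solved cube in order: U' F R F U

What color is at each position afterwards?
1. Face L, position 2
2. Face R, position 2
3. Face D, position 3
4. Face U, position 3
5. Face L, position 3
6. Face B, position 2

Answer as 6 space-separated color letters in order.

Answer: O O R O B W

Derivation:
After move 1 (U'): U=WWWW F=OOGG R=GGRR B=RRBB L=BBOO
After move 2 (F): F=GOGO U=WWOB R=WGWR D=RGYY L=BYOY
After move 3 (R): R=WWRG U=WOOO F=GGGY D=RBYR B=BRWB
After move 4 (F): F=GGYG U=WOYY R=OWOG D=RWYR L=BROB
After move 5 (U): U=YWYO F=OWYG R=BROG B=BRWB L=GGOB
Query 1: L[2] = O
Query 2: R[2] = O
Query 3: D[3] = R
Query 4: U[3] = O
Query 5: L[3] = B
Query 6: B[2] = W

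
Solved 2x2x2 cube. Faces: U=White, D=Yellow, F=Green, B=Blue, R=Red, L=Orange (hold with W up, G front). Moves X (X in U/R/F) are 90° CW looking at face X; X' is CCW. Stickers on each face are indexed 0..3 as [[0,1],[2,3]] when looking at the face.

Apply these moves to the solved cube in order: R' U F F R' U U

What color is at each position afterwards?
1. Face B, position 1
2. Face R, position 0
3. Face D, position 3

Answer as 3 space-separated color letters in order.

After move 1 (R'): R=RRRR U=WBWB F=GWGW D=YGYG B=YBYB
After move 2 (U): U=WWBB F=RRGW R=YBRR B=OOYB L=GWOO
After move 3 (F): F=GRWR U=WWOW R=BBBR D=RYYG L=GYOG
After move 4 (F): F=WGRR U=WWGY R=OBWR D=BBYG L=GROY
After move 5 (R'): R=BROW U=WYGO F=WWRY D=BGYR B=GOBB
After move 6 (U): U=GWOY F=BRRY R=GOOW B=GRBB L=WWOY
After move 7 (U): U=OGYW F=GORY R=GROW B=WWBB L=BROY
Query 1: B[1] = W
Query 2: R[0] = G
Query 3: D[3] = R

Answer: W G R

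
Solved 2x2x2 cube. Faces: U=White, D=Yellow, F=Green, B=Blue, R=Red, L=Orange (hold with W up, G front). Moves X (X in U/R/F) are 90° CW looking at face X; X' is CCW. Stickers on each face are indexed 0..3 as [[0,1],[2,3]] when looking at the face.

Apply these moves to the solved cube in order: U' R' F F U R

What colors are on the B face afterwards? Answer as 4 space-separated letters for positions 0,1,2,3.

After move 1 (U'): U=WWWW F=OOGG R=GGRR B=RRBB L=BBOO
After move 2 (R'): R=GRGR U=WBWR F=OWGW D=YOYG B=YRYB
After move 3 (F): F=GOWW U=WBOB R=WRRR D=GGYG L=BYOO
After move 4 (F): F=WGWO U=WBOY R=ORBR D=RWYG L=BGOG
After move 5 (U): U=OWYB F=ORWO R=YRBR B=BGYB L=WGOG
After move 6 (R): R=BYRR U=ORYO F=OWWG D=RYYB B=BGWB
Query: B face = BGWB

Answer: B G W B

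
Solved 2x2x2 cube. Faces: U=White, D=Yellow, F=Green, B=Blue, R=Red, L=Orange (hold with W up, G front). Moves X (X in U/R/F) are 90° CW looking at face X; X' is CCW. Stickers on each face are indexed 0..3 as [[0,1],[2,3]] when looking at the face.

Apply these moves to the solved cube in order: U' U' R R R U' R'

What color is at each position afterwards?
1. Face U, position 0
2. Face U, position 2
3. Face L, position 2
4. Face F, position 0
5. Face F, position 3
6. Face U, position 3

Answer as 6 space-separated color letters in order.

Answer: B W O R W O

Derivation:
After move 1 (U'): U=WWWW F=OOGG R=GGRR B=RRBB L=BBOO
After move 2 (U'): U=WWWW F=BBGG R=OORR B=GGBB L=RROO
After move 3 (R): R=RORO U=WBWG F=BYGY D=YBYG B=WGWB
After move 4 (R): R=RROO U=WYWY F=BBGG D=YWYW B=GGBB
After move 5 (R): R=OROR U=WBWG F=BWGW D=YBYG B=YGYB
After move 6 (U'): U=BGWW F=RRGW R=BWOR B=ORYB L=YGOO
After move 7 (R'): R=WRBO U=BYWO F=RGGW D=YRYW B=GRBB
Query 1: U[0] = B
Query 2: U[2] = W
Query 3: L[2] = O
Query 4: F[0] = R
Query 5: F[3] = W
Query 6: U[3] = O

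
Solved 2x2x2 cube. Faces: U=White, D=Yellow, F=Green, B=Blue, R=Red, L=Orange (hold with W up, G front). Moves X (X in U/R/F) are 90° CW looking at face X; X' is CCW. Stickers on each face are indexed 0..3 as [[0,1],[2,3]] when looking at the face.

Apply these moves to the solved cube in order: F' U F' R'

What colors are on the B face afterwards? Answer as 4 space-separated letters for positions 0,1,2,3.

Answer: Y W W B

Derivation:
After move 1 (F'): F=GGGG U=WWRR R=YRYR D=OOYY L=OWOW
After move 2 (U): U=RWRW F=YRGG R=BBYR B=OWBB L=GGOW
After move 3 (F'): F=RGYG U=RWBY R=OBOR D=GWYY L=GWOR
After move 4 (R'): R=BROO U=RBBO F=RWYY D=GGYG B=YWWB
Query: B face = YWWB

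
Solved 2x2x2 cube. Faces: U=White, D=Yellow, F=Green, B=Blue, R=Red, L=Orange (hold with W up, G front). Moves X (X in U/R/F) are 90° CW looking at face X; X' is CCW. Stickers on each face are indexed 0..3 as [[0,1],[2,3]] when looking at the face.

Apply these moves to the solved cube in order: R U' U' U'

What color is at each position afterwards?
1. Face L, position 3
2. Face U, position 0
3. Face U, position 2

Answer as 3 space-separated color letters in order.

After move 1 (R): R=RRRR U=WGWG F=GYGY D=YBYB B=WBWB
After move 2 (U'): U=GGWW F=OOGY R=GYRR B=RRWB L=WBOO
After move 3 (U'): U=GWGW F=WBGY R=OORR B=GYWB L=RROO
After move 4 (U'): U=WWGG F=RRGY R=WBRR B=OOWB L=GYOO
Query 1: L[3] = O
Query 2: U[0] = W
Query 3: U[2] = G

Answer: O W G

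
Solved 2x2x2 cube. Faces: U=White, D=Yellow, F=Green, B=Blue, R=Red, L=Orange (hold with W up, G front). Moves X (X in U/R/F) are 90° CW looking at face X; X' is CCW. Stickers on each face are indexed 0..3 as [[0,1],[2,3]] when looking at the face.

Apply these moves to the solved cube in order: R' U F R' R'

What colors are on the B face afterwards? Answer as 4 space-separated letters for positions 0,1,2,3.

Answer: R O R B

Derivation:
After move 1 (R'): R=RRRR U=WBWB F=GWGW D=YGYG B=YBYB
After move 2 (U): U=WWBB F=RRGW R=YBRR B=OOYB L=GWOO
After move 3 (F): F=GRWR U=WWOW R=BBBR D=RYYG L=GYOG
After move 4 (R'): R=BRBB U=WYOO F=GWWW D=RRYR B=GOYB
After move 5 (R'): R=RBBB U=WYOG F=GYWO D=RWYW B=RORB
Query: B face = RORB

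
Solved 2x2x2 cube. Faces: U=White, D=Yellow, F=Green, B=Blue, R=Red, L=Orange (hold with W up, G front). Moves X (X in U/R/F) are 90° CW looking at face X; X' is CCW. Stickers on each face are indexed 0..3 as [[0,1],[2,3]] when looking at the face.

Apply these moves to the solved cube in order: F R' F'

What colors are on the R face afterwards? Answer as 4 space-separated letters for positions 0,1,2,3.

Answer: G R R W

Derivation:
After move 1 (F): F=GGGG U=WWOO R=WRWR D=RRYY L=OYOY
After move 2 (R'): R=RRWW U=WBOB F=GWGO D=RGYG B=YBRB
After move 3 (F'): F=WOGG U=WBRW R=GRRW D=YYYG L=OBOO
Query: R face = GRRW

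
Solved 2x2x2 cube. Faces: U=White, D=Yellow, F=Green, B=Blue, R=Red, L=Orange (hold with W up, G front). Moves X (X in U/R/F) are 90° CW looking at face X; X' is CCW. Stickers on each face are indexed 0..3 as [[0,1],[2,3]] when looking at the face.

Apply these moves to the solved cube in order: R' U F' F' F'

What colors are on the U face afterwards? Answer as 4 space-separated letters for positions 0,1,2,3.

After move 1 (R'): R=RRRR U=WBWB F=GWGW D=YGYG B=YBYB
After move 2 (U): U=WWBB F=RRGW R=YBRR B=OOYB L=GWOO
After move 3 (F'): F=RWRG U=WWYR R=GBYR D=WOYG L=GBOB
After move 4 (F'): F=WGRR U=WWGY R=OBWR D=BBYG L=GROY
After move 5 (F'): F=GRWR U=WWOW R=BBBR D=RYYG L=GYOG
Query: U face = WWOW

Answer: W W O W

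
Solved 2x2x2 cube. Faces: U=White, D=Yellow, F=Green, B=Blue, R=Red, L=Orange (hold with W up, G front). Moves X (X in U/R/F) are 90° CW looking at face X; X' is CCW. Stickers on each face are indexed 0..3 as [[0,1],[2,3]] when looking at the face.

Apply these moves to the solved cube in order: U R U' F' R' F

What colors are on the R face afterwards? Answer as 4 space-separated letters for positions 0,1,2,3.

After move 1 (U): U=WWWW F=RRGG R=BBRR B=OOBB L=GGOO
After move 2 (R): R=RBRB U=WRWG F=RYGY D=YBYO B=WOWB
After move 3 (U'): U=RGWW F=GGGY R=RYRB B=RBWB L=WOOO
After move 4 (F'): F=GYGG U=RGRR R=BYYB D=OOYO L=WWOW
After move 5 (R'): R=YBBY U=RWRR F=GGGR D=OYYG B=OBOB
After move 6 (F): F=GGRG U=RWWW R=RBRY D=BYYG L=WOOY
Query: R face = RBRY

Answer: R B R Y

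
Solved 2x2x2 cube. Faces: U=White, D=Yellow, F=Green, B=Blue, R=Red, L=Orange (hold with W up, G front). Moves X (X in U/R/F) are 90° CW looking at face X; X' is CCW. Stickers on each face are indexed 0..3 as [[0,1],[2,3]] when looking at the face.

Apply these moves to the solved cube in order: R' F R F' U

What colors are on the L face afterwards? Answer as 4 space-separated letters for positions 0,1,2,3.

Answer: R G O O

Derivation:
After move 1 (R'): R=RRRR U=WBWB F=GWGW D=YGYG B=YBYB
After move 2 (F): F=GGWW U=WBOO R=WRBR D=RRYG L=OYOG
After move 3 (R): R=BWRR U=WGOW F=GRWG D=RYYY B=OBBB
After move 4 (F'): F=RGGW U=WGBR R=YWRR D=YGYY L=OWOO
After move 5 (U): U=BWRG F=YWGW R=OBRR B=OWBB L=RGOO
Query: L face = RGOO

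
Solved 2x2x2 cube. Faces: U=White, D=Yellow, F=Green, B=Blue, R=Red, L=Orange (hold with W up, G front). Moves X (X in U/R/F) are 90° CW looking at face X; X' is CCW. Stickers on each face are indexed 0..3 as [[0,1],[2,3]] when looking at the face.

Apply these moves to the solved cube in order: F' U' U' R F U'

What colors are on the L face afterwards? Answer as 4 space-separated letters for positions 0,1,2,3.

After move 1 (F'): F=GGGG U=WWRR R=YRYR D=OOYY L=OWOW
After move 2 (U'): U=WRWR F=OWGG R=GGYR B=YRBB L=BBOW
After move 3 (U'): U=RRWW F=BBGG R=OWYR B=GGBB L=YROW
After move 4 (R): R=YORW U=RBWG F=BOGY D=OBYG B=WGRB
After move 5 (F): F=GBYO U=RBWR R=WOGW D=RYYG L=YOOB
After move 6 (U'): U=BRRW F=YOYO R=GBGW B=WORB L=WGOB
Query: L face = WGOB

Answer: W G O B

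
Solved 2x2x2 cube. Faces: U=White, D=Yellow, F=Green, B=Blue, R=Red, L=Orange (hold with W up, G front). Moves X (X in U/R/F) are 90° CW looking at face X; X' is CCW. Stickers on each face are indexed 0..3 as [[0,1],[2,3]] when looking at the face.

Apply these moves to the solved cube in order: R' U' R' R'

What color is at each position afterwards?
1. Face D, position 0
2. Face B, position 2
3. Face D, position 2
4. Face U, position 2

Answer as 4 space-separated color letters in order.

Answer: Y O Y W

Derivation:
After move 1 (R'): R=RRRR U=WBWB F=GWGW D=YGYG B=YBYB
After move 2 (U'): U=BBWW F=OOGW R=GWRR B=RRYB L=YBOO
After move 3 (R'): R=WRGR U=BYWR F=OBGW D=YOYW B=GRGB
After move 4 (R'): R=RRWG U=BGWG F=OYGR D=YBYW B=WROB
Query 1: D[0] = Y
Query 2: B[2] = O
Query 3: D[2] = Y
Query 4: U[2] = W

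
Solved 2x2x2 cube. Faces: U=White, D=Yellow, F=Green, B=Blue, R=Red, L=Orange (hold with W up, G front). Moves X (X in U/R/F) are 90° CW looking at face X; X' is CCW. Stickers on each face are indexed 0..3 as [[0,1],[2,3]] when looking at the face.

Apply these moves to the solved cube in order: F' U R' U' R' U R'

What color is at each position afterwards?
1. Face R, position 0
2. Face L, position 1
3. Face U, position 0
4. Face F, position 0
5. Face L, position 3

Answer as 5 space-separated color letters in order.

Answer: R O R W W

Derivation:
After move 1 (F'): F=GGGG U=WWRR R=YRYR D=OOYY L=OWOW
After move 2 (U): U=RWRW F=YRGG R=BBYR B=OWBB L=GGOW
After move 3 (R'): R=BRBY U=RBRO F=YWGW D=ORYG B=YWOB
After move 4 (U'): U=BORR F=GGGW R=YWBY B=BROB L=YWOW
After move 5 (R'): R=WYYB U=BORB F=GOGR D=OGYW B=GRRB
After move 6 (U): U=RBBO F=WYGR R=GRYB B=YWRB L=GOOW
After move 7 (R'): R=RBGY U=RRBY F=WBGO D=OYYR B=WWGB
Query 1: R[0] = R
Query 2: L[1] = O
Query 3: U[0] = R
Query 4: F[0] = W
Query 5: L[3] = W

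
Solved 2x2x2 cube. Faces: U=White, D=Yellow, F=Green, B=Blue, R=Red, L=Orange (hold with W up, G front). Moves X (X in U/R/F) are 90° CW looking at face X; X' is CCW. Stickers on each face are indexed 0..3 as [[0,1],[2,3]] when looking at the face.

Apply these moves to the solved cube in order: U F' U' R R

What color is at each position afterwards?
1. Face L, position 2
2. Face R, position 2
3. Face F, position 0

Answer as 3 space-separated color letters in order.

After move 1 (U): U=WWWW F=RRGG R=BBRR B=OOBB L=GGOO
After move 2 (F'): F=RGRG U=WWBR R=YBYR D=GOYY L=GWOW
After move 3 (U'): U=WRWB F=GWRG R=RGYR B=YBBB L=OOOW
After move 4 (R): R=YRRG U=WWWG F=GORY D=GBYY B=BBRB
After move 5 (R): R=RYGR U=WOWY F=GBRY D=GRYB B=GBWB
Query 1: L[2] = O
Query 2: R[2] = G
Query 3: F[0] = G

Answer: O G G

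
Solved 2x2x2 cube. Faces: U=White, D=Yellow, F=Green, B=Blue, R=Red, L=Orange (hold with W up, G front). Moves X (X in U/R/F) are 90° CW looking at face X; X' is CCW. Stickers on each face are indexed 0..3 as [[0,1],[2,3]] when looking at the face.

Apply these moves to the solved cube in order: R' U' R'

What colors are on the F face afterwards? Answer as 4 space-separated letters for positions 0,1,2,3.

After move 1 (R'): R=RRRR U=WBWB F=GWGW D=YGYG B=YBYB
After move 2 (U'): U=BBWW F=OOGW R=GWRR B=RRYB L=YBOO
After move 3 (R'): R=WRGR U=BYWR F=OBGW D=YOYW B=GRGB
Query: F face = OBGW

Answer: O B G W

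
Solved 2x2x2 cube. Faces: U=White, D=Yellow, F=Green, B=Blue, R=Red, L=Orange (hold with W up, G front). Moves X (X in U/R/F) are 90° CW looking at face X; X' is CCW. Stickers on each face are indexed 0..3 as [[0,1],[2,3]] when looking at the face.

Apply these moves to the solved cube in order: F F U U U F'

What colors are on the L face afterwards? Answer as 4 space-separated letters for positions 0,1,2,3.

Answer: B Y O W

Derivation:
After move 1 (F): F=GGGG U=WWOO R=WRWR D=RRYY L=OYOY
After move 2 (F): F=GGGG U=WWYY R=OROR D=WWYY L=OROR
After move 3 (U): U=YWYW F=ORGG R=BBOR B=ORBB L=GGOR
After move 4 (U): U=YYWW F=BBGG R=OROR B=GGBB L=OROR
After move 5 (U): U=WYWY F=ORGG R=GGOR B=ORBB L=BBOR
After move 6 (F'): F=RGOG U=WYGO R=WGWR D=BRYY L=BYOW
Query: L face = BYOW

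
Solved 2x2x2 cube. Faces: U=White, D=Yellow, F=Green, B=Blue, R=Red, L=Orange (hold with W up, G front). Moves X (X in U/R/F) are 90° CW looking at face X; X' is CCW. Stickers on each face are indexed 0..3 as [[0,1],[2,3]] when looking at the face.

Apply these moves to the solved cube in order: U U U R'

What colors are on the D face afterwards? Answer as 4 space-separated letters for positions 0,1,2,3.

After move 1 (U): U=WWWW F=RRGG R=BBRR B=OOBB L=GGOO
After move 2 (U): U=WWWW F=BBGG R=OORR B=GGBB L=RROO
After move 3 (U): U=WWWW F=OOGG R=GGRR B=RRBB L=BBOO
After move 4 (R'): R=GRGR U=WBWR F=OWGW D=YOYG B=YRYB
Query: D face = YOYG

Answer: Y O Y G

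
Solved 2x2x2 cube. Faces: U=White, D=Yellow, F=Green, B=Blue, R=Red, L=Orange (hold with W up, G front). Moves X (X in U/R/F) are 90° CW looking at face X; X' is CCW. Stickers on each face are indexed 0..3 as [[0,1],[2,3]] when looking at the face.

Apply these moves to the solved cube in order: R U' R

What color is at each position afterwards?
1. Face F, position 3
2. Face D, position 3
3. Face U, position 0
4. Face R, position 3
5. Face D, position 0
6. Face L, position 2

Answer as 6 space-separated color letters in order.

After move 1 (R): R=RRRR U=WGWG F=GYGY D=YBYB B=WBWB
After move 2 (U'): U=GGWW F=OOGY R=GYRR B=RRWB L=WBOO
After move 3 (R): R=RGRY U=GOWY F=OBGB D=YWYR B=WRGB
Query 1: F[3] = B
Query 2: D[3] = R
Query 3: U[0] = G
Query 4: R[3] = Y
Query 5: D[0] = Y
Query 6: L[2] = O

Answer: B R G Y Y O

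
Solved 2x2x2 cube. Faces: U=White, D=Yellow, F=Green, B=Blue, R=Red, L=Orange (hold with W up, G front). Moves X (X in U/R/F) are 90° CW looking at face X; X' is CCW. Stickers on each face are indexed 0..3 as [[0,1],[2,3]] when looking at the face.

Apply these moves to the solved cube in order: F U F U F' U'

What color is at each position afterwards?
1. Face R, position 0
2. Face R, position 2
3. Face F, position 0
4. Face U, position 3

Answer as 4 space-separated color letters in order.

After move 1 (F): F=GGGG U=WWOO R=WRWR D=RRYY L=OYOY
After move 2 (U): U=OWOW F=WRGG R=BBWR B=OYBB L=GGOY
After move 3 (F): F=GWGR U=OWYG R=OBWR D=WBYY L=GROR
After move 4 (U): U=YOGW F=OBGR R=OYWR B=GRBB L=GWOR
After move 5 (F'): F=BROG U=YOOW R=BYWR D=WRYY L=GWOG
After move 6 (U'): U=OWYO F=GWOG R=BRWR B=BYBB L=GROG
Query 1: R[0] = B
Query 2: R[2] = W
Query 3: F[0] = G
Query 4: U[3] = O

Answer: B W G O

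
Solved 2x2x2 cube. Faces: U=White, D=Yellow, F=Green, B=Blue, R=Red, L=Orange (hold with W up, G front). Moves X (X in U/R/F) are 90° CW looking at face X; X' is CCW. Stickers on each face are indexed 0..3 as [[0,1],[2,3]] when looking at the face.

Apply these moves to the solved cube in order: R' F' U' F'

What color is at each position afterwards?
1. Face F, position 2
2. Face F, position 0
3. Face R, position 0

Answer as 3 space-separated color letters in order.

After move 1 (R'): R=RRRR U=WBWB F=GWGW D=YGYG B=YBYB
After move 2 (F'): F=WWGG U=WBRR R=GRYR D=OOYG L=OBOW
After move 3 (U'): U=BRWR F=OBGG R=WWYR B=GRYB L=YBOW
After move 4 (F'): F=BGOG U=BRWY R=OWOR D=BWYG L=YROW
Query 1: F[2] = O
Query 2: F[0] = B
Query 3: R[0] = O

Answer: O B O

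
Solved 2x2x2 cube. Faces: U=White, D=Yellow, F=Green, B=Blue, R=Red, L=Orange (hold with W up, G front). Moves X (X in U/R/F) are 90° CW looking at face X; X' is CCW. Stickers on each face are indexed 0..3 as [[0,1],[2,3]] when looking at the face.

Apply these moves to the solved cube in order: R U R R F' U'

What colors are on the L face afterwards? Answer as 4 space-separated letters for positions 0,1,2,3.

After move 1 (R): R=RRRR U=WGWG F=GYGY D=YBYB B=WBWB
After move 2 (U): U=WWGG F=RRGY R=WBRR B=OOWB L=GYOO
After move 3 (R): R=RWRB U=WRGY F=RBGB D=YWYO B=GOWB
After move 4 (R): R=RRBW U=WBGB F=RWGO D=YWYG B=YORB
After move 5 (F'): F=WORG U=WBRB R=WRYW D=YOYG L=GBOG
After move 6 (U'): U=BBWR F=GBRG R=WOYW B=WRRB L=YOOG
Query: L face = YOOG

Answer: Y O O G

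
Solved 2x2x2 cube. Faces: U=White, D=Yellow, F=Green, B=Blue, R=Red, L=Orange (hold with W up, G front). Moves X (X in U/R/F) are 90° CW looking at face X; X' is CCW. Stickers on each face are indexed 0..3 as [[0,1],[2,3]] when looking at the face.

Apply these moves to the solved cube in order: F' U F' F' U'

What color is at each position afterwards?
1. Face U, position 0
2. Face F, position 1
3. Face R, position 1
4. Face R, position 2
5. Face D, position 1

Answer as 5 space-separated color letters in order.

After move 1 (F'): F=GGGG U=WWRR R=YRYR D=OOYY L=OWOW
After move 2 (U): U=RWRW F=YRGG R=BBYR B=OWBB L=GGOW
After move 3 (F'): F=RGYG U=RWBY R=OBOR D=GWYY L=GWOR
After move 4 (F'): F=GGRY U=RWOO R=WBGR D=WRYY L=GYOB
After move 5 (U'): U=WORO F=GYRY R=GGGR B=WBBB L=OWOB
Query 1: U[0] = W
Query 2: F[1] = Y
Query 3: R[1] = G
Query 4: R[2] = G
Query 5: D[1] = R

Answer: W Y G G R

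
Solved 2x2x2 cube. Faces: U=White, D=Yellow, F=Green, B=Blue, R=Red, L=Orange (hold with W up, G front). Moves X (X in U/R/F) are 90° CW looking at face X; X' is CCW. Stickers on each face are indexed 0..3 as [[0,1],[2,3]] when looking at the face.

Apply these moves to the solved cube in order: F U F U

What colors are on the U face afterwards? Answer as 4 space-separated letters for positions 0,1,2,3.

After move 1 (F): F=GGGG U=WWOO R=WRWR D=RRYY L=OYOY
After move 2 (U): U=OWOW F=WRGG R=BBWR B=OYBB L=GGOY
After move 3 (F): F=GWGR U=OWYG R=OBWR D=WBYY L=GROR
After move 4 (U): U=YOGW F=OBGR R=OYWR B=GRBB L=GWOR
Query: U face = YOGW

Answer: Y O G W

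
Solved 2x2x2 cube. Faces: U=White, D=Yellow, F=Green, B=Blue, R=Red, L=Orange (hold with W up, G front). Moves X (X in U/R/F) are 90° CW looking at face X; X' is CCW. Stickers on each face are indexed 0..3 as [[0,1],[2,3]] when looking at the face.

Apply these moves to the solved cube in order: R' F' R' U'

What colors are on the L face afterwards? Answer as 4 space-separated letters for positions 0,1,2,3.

After move 1 (R'): R=RRRR U=WBWB F=GWGW D=YGYG B=YBYB
After move 2 (F'): F=WWGG U=WBRR R=GRYR D=OOYG L=OBOW
After move 3 (R'): R=RRGY U=WYRY F=WBGR D=OWYG B=GBOB
After move 4 (U'): U=YYWR F=OBGR R=WBGY B=RROB L=GBOW
Query: L face = GBOW

Answer: G B O W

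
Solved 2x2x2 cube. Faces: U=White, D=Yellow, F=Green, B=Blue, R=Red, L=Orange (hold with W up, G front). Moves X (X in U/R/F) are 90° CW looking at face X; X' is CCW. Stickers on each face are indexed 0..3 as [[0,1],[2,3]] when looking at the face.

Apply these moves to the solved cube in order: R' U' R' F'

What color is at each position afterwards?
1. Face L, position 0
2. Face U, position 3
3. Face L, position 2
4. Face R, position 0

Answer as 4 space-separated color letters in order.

After move 1 (R'): R=RRRR U=WBWB F=GWGW D=YGYG B=YBYB
After move 2 (U'): U=BBWW F=OOGW R=GWRR B=RRYB L=YBOO
After move 3 (R'): R=WRGR U=BYWR F=OBGW D=YOYW B=GRGB
After move 4 (F'): F=BWOG U=BYWG R=ORYR D=BOYW L=YROW
Query 1: L[0] = Y
Query 2: U[3] = G
Query 3: L[2] = O
Query 4: R[0] = O

Answer: Y G O O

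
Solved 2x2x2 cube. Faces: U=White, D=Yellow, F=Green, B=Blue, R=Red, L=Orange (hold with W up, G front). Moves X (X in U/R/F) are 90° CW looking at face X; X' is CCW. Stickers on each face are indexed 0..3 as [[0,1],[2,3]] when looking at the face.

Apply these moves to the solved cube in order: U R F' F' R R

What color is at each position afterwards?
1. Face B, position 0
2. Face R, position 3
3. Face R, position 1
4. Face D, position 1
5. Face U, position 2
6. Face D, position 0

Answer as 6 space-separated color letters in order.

Answer: R O G R B G

Derivation:
After move 1 (U): U=WWWW F=RRGG R=BBRR B=OOBB L=GGOO
After move 2 (R): R=RBRB U=WRWG F=RYGY D=YBYO B=WOWB
After move 3 (F'): F=YYRG U=WRRR R=BBYB D=GOYO L=GGOW
After move 4 (F'): F=YGYR U=WRBY R=OBGB D=GWYO L=GROR
After move 5 (R): R=GOBB U=WGBR F=YWYO D=GWYW B=YORB
After move 6 (R): R=BGBO U=WWBO F=YWYW D=GRYY B=ROGB
Query 1: B[0] = R
Query 2: R[3] = O
Query 3: R[1] = G
Query 4: D[1] = R
Query 5: U[2] = B
Query 6: D[0] = G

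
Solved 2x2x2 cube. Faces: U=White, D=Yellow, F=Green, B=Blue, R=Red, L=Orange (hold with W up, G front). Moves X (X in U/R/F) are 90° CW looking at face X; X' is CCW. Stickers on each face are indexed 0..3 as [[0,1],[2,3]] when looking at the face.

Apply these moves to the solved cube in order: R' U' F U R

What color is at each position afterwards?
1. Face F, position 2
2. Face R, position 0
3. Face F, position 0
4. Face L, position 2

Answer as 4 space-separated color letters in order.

Answer: W W W O

Derivation:
After move 1 (R'): R=RRRR U=WBWB F=GWGW D=YGYG B=YBYB
After move 2 (U'): U=BBWW F=OOGW R=GWRR B=RRYB L=YBOO
After move 3 (F): F=GOWO U=BBOB R=WWWR D=RGYG L=YYOG
After move 4 (U): U=OBBB F=WWWO R=RRWR B=YYYB L=GOOG
After move 5 (R): R=WRRR U=OWBO F=WGWG D=RYYY B=BYBB
Query 1: F[2] = W
Query 2: R[0] = W
Query 3: F[0] = W
Query 4: L[2] = O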